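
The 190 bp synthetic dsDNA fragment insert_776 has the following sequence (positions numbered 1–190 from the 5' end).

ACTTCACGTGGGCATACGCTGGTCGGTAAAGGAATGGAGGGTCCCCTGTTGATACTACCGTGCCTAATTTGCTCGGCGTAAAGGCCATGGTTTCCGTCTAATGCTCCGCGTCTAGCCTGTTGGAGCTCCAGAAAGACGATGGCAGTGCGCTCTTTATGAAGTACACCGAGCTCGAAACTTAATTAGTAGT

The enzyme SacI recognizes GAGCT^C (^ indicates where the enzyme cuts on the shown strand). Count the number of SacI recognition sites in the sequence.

2

GAGCTC occurs starting at positions 123, 168.
SacI cuts at 2 sites.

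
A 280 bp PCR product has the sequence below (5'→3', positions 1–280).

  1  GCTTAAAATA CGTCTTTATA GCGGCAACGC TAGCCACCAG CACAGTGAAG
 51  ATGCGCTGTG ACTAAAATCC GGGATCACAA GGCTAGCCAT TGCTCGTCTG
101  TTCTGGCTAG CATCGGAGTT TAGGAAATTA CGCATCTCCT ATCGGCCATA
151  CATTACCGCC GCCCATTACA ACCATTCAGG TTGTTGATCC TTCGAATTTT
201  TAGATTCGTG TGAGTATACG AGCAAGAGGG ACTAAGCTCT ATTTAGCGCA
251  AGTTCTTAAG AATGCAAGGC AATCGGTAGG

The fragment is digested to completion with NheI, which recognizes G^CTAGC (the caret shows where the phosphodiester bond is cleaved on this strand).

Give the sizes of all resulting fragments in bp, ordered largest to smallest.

174, 53, 29, 24 bp

NheI sites (GCTAGC) start at positions 29, 82, 106.
NheI cuts after the first base of each site, so after positions 29, 82, 106.
Linear molecule, 3 cuts → 4 fragments:
  1–29 → 29 bp
  30–82 → 53 bp
  83–106 → 24 bp
  107–280 → 174 bp
Sorted largest to smallest: 174, 53, 29, 24 bp.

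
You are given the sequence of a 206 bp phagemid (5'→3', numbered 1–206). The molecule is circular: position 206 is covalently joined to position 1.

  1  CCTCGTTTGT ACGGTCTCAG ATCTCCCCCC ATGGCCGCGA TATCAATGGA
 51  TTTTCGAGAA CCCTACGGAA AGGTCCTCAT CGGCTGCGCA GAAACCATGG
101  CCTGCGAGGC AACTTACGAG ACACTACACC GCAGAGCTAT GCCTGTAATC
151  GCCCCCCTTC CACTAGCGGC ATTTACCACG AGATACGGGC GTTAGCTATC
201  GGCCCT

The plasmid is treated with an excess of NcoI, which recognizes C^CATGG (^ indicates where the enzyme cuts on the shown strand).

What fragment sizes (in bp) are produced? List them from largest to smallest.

140, 66 bp

NcoI sites (CCATGG) start at positions 29, 95.
NcoI cuts after the first base of each site, so after positions 29, 95.
Circular molecule, 2 cuts → 2 fragments:
  30–95 → 66 bp
  96–206 then 1–29 → 111 + 29 = 140 bp
Sorted largest to smallest: 140, 66 bp.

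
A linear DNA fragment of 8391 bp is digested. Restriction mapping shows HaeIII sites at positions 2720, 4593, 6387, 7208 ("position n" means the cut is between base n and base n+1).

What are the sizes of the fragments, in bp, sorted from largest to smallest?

2720, 1873, 1794, 1183, 821 bp

Linear molecule, 4 cuts → 5 fragments:
  2720 − 0 = 2720 bp
  4593 − 2720 = 1873 bp
  6387 − 4593 = 1794 bp
  7208 − 6387 = 821 bp
  8391 − 7208 = 1183 bp
Sorted largest to smallest: 2720, 1873, 1794, 1183, 821 bp.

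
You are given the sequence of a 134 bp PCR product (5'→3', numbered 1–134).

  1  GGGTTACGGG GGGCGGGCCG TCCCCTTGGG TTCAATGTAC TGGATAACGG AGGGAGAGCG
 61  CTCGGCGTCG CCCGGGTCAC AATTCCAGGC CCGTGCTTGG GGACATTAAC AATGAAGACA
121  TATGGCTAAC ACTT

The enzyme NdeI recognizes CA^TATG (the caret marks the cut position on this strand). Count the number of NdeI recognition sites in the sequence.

CATATG occurs starting at position 119.
NdeI cuts at 1 site.

1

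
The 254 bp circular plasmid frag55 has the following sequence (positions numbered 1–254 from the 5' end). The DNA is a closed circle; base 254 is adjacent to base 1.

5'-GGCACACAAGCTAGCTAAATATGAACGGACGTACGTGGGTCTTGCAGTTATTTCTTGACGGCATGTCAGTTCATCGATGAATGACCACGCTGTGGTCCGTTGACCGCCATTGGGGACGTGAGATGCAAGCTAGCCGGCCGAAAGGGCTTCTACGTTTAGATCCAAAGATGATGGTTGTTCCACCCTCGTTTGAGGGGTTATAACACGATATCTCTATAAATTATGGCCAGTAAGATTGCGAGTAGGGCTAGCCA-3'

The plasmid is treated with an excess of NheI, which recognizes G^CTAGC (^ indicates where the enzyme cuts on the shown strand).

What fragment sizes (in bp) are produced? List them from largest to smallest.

NheI sites (GCTAGC) start at positions 10, 129, 247.
NheI cuts after the first base of each site, so after positions 10, 129, 247.
Circular molecule, 3 cuts → 3 fragments:
  11–129 → 119 bp
  130–247 → 118 bp
  248–254 then 1–10 → 7 + 10 = 17 bp
Sorted largest to smallest: 119, 118, 17 bp.

119, 118, 17 bp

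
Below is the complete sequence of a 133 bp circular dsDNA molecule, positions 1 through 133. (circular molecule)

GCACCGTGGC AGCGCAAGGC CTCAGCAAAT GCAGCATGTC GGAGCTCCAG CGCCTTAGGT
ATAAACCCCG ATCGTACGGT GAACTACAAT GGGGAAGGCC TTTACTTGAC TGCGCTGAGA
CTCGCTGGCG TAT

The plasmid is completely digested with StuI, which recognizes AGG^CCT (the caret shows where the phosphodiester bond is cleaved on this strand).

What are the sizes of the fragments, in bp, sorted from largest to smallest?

StuI sites (AGGCCT) start at positions 17, 96.
StuI cuts after base 3 of each site, so after positions 19, 98.
Circular molecule, 2 cuts → 2 fragments:
  20–98 → 79 bp
  99–133 then 1–19 → 35 + 19 = 54 bp
Sorted largest to smallest: 79, 54 bp.

79, 54 bp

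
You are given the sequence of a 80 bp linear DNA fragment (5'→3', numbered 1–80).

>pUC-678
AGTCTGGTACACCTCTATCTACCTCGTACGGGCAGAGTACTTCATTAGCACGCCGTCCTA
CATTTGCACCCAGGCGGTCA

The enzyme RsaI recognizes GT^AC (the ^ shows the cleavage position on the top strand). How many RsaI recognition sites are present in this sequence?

3

GTAC occurs starting at positions 7, 26, 37.
RsaI cuts at 3 sites.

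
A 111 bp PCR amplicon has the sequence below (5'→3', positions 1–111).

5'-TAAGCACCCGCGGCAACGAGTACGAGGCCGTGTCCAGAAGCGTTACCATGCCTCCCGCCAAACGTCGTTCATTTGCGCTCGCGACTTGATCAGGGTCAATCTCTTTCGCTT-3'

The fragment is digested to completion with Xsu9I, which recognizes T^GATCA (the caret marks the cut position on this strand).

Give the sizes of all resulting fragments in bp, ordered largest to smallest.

87, 24 bp

The Xsu9I site (TGATCA) starts at position 87.
Xsu9I cuts after the first base of each site, so after position 87.
Linear molecule, 1 cut → 2 fragments:
  1–87 → 87 bp
  88–111 → 24 bp
Sorted largest to smallest: 87, 24 bp.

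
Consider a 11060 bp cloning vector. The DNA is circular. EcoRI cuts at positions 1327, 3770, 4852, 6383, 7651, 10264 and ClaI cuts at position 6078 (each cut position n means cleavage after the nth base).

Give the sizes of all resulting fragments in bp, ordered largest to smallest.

2613, 2443, 2123, 1268, 1226, 1082, 305 bp

Combined cut positions (sorted): 1327, 3770, 4852, 6078, 6383, 7651, 10264.
Circular molecule, 7 cuts → 7 fragments:
  3770 − 1327 = 2443 bp
  4852 − 3770 = 1082 bp
  6078 − 4852 = 1226 bp
  6383 − 6078 = 305 bp
  7651 − 6383 = 1268 bp
  10264 − 7651 = 2613 bp
  wrap: 11060 − 10264 + 1327 = 2123 bp
Sorted largest to smallest: 2613, 2443, 2123, 1268, 1226, 1082, 305 bp.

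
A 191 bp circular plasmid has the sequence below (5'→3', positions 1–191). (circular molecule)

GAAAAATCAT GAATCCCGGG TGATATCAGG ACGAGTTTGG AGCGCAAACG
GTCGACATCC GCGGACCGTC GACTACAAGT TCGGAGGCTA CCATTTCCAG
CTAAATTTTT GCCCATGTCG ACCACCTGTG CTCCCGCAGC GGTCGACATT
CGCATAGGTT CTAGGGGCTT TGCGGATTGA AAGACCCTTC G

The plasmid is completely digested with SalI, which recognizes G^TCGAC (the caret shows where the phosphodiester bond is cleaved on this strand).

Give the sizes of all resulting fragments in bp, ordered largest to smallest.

SalI sites (GTCGAC) start at positions 51, 68, 117, 142.
SalI cuts after the first base of each site, so after positions 51, 68, 117, 142.
Circular molecule, 4 cuts → 4 fragments:
  52–68 → 17 bp
  69–117 → 49 bp
  118–142 → 25 bp
  143–191 then 1–51 → 49 + 51 = 100 bp
Sorted largest to smallest: 100, 49, 25, 17 bp.

100, 49, 25, 17 bp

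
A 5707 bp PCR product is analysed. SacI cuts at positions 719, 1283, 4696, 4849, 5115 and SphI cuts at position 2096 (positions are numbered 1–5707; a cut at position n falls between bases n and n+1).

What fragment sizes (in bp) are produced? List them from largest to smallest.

2600, 813, 719, 592, 564, 266, 153 bp

Combined cut positions (sorted): 719, 1283, 2096, 4696, 4849, 5115.
Linear molecule, 6 cuts → 7 fragments:
  719 − 0 = 719 bp
  1283 − 719 = 564 bp
  2096 − 1283 = 813 bp
  4696 − 2096 = 2600 bp
  4849 − 4696 = 153 bp
  5115 − 4849 = 266 bp
  5707 − 5115 = 592 bp
Sorted largest to smallest: 2600, 813, 719, 592, 564, 266, 153 bp.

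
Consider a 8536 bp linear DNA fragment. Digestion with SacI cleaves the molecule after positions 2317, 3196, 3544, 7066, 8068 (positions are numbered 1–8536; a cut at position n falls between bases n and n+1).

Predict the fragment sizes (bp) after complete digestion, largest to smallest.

3522, 2317, 1002, 879, 468, 348 bp

Linear molecule, 5 cuts → 6 fragments:
  2317 − 0 = 2317 bp
  3196 − 2317 = 879 bp
  3544 − 3196 = 348 bp
  7066 − 3544 = 3522 bp
  8068 − 7066 = 1002 bp
  8536 − 8068 = 468 bp
Sorted largest to smallest: 3522, 2317, 1002, 879, 468, 348 bp.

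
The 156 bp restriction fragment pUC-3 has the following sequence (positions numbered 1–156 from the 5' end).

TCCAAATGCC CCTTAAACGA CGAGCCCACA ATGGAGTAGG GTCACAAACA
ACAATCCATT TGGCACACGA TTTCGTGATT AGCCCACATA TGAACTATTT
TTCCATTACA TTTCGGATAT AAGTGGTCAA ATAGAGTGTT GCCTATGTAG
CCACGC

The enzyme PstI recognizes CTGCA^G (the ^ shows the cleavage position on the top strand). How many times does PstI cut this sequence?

0

No occurrence of CTGCAG is present in the sequence.
PstI does not cut: 0 sites.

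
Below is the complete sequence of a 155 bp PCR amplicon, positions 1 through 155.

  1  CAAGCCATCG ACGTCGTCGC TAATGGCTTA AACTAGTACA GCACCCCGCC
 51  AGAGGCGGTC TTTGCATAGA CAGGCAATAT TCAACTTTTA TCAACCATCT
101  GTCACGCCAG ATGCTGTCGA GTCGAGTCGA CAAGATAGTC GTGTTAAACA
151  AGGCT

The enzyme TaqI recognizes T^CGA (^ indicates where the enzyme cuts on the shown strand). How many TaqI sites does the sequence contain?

4

TCGA occurs starting at positions 8, 117, 122, 127.
TaqI cuts at 4 sites.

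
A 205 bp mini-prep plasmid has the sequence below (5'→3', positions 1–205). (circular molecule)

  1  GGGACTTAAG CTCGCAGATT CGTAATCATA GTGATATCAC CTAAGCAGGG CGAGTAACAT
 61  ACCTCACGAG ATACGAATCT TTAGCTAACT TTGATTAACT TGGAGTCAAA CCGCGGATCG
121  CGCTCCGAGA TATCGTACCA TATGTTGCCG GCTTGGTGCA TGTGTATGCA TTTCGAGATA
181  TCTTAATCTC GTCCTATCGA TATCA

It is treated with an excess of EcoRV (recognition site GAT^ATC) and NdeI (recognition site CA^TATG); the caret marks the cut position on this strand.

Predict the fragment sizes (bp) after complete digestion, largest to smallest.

EcoRV sites (GATATC) start at positions 33, 129, 177, 199.
EcoRV cuts after base 3 of each site, so after positions 35, 131, 179, 201.
The NdeI site (CATATG) starts at position 139.
NdeI cuts after base 2 of each site, so after position 140.
Combined cut positions: 35, 131, 140, 179, 201.
Circular molecule, 5 cuts → 5 fragments:
  36–131 → 96 bp
  132–140 → 9 bp
  141–179 → 39 bp
  180–201 → 22 bp
  202–205 then 1–35 → 4 + 35 = 39 bp
Sorted largest to smallest: 96, 39, 39, 22, 9 bp.

96, 39, 39, 22, 9 bp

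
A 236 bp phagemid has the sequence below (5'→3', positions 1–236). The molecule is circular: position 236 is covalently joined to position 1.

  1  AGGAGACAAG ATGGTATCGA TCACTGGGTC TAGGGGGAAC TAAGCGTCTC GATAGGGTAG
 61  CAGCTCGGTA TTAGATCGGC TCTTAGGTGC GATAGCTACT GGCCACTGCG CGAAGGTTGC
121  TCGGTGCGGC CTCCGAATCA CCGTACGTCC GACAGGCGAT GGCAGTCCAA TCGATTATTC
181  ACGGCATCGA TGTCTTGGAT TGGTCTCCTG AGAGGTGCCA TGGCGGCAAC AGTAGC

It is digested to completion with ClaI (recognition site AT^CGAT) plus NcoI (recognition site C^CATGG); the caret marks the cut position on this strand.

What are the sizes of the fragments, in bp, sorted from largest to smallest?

ClaI sites (ATCGAT) start at positions 16, 170, 186.
ClaI cuts after base 2 of each site, so after positions 17, 171, 187.
The NcoI site (CCATGG) starts at position 218.
NcoI cuts after the first base of each site, so after position 218.
Combined cut positions: 17, 171, 187, 218.
Circular molecule, 4 cuts → 4 fragments:
  18–171 → 154 bp
  172–187 → 16 bp
  188–218 → 31 bp
  219–236 then 1–17 → 18 + 17 = 35 bp
Sorted largest to smallest: 154, 35, 31, 16 bp.

154, 35, 31, 16 bp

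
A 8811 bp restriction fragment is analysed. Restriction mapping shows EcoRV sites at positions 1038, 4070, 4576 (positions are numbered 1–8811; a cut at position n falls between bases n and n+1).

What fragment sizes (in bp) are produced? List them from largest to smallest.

4235, 3032, 1038, 506 bp

Linear molecule, 3 cuts → 4 fragments:
  1038 − 0 = 1038 bp
  4070 − 1038 = 3032 bp
  4576 − 4070 = 506 bp
  8811 − 4576 = 4235 bp
Sorted largest to smallest: 4235, 3032, 1038, 506 bp.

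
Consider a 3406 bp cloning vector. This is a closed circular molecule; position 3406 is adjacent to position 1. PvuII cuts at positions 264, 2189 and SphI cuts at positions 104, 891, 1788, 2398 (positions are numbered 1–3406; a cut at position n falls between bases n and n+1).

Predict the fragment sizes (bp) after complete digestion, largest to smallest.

Combined cut positions (sorted): 104, 264, 891, 1788, 2189, 2398.
Circular molecule, 6 cuts → 6 fragments:
  264 − 104 = 160 bp
  891 − 264 = 627 bp
  1788 − 891 = 897 bp
  2189 − 1788 = 401 bp
  2398 − 2189 = 209 bp
  wrap: 3406 − 2398 + 104 = 1112 bp
Sorted largest to smallest: 1112, 897, 627, 401, 209, 160 bp.

1112, 897, 627, 401, 209, 160 bp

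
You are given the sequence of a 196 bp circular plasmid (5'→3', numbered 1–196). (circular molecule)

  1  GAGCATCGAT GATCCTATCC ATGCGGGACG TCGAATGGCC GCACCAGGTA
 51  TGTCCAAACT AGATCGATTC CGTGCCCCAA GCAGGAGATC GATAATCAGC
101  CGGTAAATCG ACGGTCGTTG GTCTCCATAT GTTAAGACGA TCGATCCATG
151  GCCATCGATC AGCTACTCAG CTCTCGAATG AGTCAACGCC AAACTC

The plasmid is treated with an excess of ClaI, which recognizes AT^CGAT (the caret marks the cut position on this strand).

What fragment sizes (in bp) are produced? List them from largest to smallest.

ClaI sites (ATCGAT) start at positions 5, 63, 88, 140, 154.
ClaI cuts after base 2 of each site, so after positions 6, 64, 89, 141, 155.
Circular molecule, 5 cuts → 5 fragments:
  7–64 → 58 bp
  65–89 → 25 bp
  90–141 → 52 bp
  142–155 → 14 bp
  156–196 then 1–6 → 41 + 6 = 47 bp
Sorted largest to smallest: 58, 52, 47, 25, 14 bp.

58, 52, 47, 25, 14 bp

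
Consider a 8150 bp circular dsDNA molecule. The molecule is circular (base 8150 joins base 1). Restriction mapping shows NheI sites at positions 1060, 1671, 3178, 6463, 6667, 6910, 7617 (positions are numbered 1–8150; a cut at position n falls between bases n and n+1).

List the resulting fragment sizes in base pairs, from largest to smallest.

3285, 1593, 1507, 707, 611, 243, 204 bp

Circular molecule, 7 cuts → 7 fragments:
  1671 − 1060 = 611 bp
  3178 − 1671 = 1507 bp
  6463 − 3178 = 3285 bp
  6667 − 6463 = 204 bp
  6910 − 6667 = 243 bp
  7617 − 6910 = 707 bp
  wrap: 8150 − 7617 + 1060 = 1593 bp
Sorted largest to smallest: 3285, 1593, 1507, 707, 611, 243, 204 bp.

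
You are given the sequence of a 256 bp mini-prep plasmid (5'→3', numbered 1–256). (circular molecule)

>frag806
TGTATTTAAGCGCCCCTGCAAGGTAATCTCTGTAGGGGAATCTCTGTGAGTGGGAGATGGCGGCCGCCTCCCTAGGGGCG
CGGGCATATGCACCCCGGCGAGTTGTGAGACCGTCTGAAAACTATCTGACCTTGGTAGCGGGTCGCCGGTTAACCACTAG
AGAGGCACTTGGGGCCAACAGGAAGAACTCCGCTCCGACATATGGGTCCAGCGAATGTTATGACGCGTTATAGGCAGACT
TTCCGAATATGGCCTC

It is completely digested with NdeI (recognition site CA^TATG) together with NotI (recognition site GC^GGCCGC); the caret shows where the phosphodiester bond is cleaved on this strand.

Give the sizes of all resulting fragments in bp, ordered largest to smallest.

117, 114, 25 bp

NdeI sites (CATATG) start at positions 85, 199.
NdeI cuts after base 2 of each site, so after positions 86, 200.
The NotI site (GCGGCCGC) starts at position 60.
NotI cuts after base 2 of each site, so after position 61.
Combined cut positions: 61, 86, 200.
Circular molecule, 3 cuts → 3 fragments:
  62–86 → 25 bp
  87–200 → 114 bp
  201–256 then 1–61 → 56 + 61 = 117 bp
Sorted largest to smallest: 117, 114, 25 bp.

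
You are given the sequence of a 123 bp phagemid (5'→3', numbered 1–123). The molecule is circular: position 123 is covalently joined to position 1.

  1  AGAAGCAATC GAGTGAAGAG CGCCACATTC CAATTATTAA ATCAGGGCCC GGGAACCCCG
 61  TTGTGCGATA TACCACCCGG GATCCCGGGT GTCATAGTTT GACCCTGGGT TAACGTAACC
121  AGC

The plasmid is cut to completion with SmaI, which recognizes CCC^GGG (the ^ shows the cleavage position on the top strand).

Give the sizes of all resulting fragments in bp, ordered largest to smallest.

87, 28, 8 bp

SmaI sites (CCCGGG) start at positions 48, 76, 84.
SmaI cuts after base 3 of each site, so after positions 50, 78, 86.
Circular molecule, 3 cuts → 3 fragments:
  51–78 → 28 bp
  79–86 → 8 bp
  87–123 then 1–50 → 37 + 50 = 87 bp
Sorted largest to smallest: 87, 28, 8 bp.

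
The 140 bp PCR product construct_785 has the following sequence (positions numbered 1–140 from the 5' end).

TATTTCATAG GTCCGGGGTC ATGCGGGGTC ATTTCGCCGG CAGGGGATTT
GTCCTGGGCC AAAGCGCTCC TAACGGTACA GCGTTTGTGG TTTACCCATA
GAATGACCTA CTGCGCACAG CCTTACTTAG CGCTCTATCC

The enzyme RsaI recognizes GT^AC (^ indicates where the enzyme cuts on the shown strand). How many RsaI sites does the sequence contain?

GTAC occurs starting at position 76.
RsaI cuts at 1 site.

1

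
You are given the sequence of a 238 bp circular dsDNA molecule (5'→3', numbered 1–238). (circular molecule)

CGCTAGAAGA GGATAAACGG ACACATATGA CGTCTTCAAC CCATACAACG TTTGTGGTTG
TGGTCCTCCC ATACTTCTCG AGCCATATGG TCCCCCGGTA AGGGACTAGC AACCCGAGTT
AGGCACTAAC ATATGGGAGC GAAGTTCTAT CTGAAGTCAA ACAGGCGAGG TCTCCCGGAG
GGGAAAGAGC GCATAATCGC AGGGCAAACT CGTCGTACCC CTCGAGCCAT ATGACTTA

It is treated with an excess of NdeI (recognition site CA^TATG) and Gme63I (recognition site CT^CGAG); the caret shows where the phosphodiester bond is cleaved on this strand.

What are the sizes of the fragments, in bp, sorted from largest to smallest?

91, 53, 46, 34, 7, 7 bp

NdeI sites (CATATG) start at positions 24, 84, 130, 228.
NdeI cuts after base 2 of each site, so after positions 25, 85, 131, 229.
Gme63I sites (CTCGAG) start at positions 77, 221.
Gme63I cuts after base 2 of each site, so after positions 78, 222.
Combined cut positions: 25, 78, 85, 131, 222, 229.
Circular molecule, 6 cuts → 6 fragments:
  26–78 → 53 bp
  79–85 → 7 bp
  86–131 → 46 bp
  132–222 → 91 bp
  223–229 → 7 bp
  230–238 then 1–25 → 9 + 25 = 34 bp
Sorted largest to smallest: 91, 53, 46, 34, 7, 7 bp.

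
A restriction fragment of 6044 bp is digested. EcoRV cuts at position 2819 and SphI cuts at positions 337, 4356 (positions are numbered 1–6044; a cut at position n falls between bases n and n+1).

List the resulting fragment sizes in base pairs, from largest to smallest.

Combined cut positions (sorted): 337, 2819, 4356.
Linear molecule, 3 cuts → 4 fragments:
  337 − 0 = 337 bp
  2819 − 337 = 2482 bp
  4356 − 2819 = 1537 bp
  6044 − 4356 = 1688 bp
Sorted largest to smallest: 2482, 1688, 1537, 337 bp.

2482, 1688, 1537, 337 bp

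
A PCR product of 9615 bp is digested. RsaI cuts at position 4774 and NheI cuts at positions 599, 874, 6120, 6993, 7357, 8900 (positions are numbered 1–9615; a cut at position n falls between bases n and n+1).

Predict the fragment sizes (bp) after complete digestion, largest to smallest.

3900, 1543, 1346, 873, 715, 599, 364, 275 bp

Combined cut positions (sorted): 599, 874, 4774, 6120, 6993, 7357, 8900.
Linear molecule, 7 cuts → 8 fragments:
  599 − 0 = 599 bp
  874 − 599 = 275 bp
  4774 − 874 = 3900 bp
  6120 − 4774 = 1346 bp
  6993 − 6120 = 873 bp
  7357 − 6993 = 364 bp
  8900 − 7357 = 1543 bp
  9615 − 8900 = 715 bp
Sorted largest to smallest: 3900, 1543, 1346, 873, 715, 599, 364, 275 bp.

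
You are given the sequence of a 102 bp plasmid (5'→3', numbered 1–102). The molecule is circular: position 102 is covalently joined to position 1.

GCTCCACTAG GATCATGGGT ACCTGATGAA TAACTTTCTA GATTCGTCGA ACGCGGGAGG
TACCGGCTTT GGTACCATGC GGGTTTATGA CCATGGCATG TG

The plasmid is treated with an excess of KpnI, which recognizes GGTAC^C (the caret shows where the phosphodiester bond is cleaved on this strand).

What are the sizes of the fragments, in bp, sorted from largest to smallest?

49, 41, 12 bp

KpnI sites (GGTACC) start at positions 18, 59, 71.
KpnI cuts after base 5 of each site (before the last base), so after positions 22, 63, 75.
Circular molecule, 3 cuts → 3 fragments:
  23–63 → 41 bp
  64–75 → 12 bp
  76–102 then 1–22 → 27 + 22 = 49 bp
Sorted largest to smallest: 49, 41, 12 bp.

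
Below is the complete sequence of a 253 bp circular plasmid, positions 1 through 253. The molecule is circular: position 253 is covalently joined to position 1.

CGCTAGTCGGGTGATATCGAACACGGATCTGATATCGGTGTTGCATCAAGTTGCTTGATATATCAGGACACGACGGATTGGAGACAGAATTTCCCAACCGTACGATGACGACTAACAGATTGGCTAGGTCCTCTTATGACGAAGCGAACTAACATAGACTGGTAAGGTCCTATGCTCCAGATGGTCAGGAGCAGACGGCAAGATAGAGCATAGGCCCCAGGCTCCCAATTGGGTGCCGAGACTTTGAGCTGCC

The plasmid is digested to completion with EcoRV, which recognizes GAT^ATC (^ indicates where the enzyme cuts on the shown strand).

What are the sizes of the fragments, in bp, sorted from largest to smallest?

235, 18 bp

EcoRV sites (GATATC) start at positions 13, 31.
EcoRV cuts after base 3 of each site, so after positions 15, 33.
Circular molecule, 2 cuts → 2 fragments:
  16–33 → 18 bp
  34–253 then 1–15 → 220 + 15 = 235 bp
Sorted largest to smallest: 235, 18 bp.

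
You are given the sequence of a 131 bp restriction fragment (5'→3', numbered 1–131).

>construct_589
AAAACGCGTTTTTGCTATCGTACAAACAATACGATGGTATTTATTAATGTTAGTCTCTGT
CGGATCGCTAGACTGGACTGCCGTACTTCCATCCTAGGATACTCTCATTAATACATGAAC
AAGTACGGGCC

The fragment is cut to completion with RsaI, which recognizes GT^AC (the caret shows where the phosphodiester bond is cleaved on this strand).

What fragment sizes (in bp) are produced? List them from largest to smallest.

63, 40, 21, 7 bp

RsaI sites (GTAC) start at positions 20, 83, 123.
RsaI cuts after base 2 of each site, so after positions 21, 84, 124.
Linear molecule, 3 cuts → 4 fragments:
  1–21 → 21 bp
  22–84 → 63 bp
  85–124 → 40 bp
  125–131 → 7 bp
Sorted largest to smallest: 63, 40, 21, 7 bp.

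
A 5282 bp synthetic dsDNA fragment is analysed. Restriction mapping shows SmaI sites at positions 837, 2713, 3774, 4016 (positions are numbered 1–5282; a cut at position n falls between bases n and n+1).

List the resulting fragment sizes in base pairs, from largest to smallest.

Linear molecule, 4 cuts → 5 fragments:
  837 − 0 = 837 bp
  2713 − 837 = 1876 bp
  3774 − 2713 = 1061 bp
  4016 − 3774 = 242 bp
  5282 − 4016 = 1266 bp
Sorted largest to smallest: 1876, 1266, 1061, 837, 242 bp.

1876, 1266, 1061, 837, 242 bp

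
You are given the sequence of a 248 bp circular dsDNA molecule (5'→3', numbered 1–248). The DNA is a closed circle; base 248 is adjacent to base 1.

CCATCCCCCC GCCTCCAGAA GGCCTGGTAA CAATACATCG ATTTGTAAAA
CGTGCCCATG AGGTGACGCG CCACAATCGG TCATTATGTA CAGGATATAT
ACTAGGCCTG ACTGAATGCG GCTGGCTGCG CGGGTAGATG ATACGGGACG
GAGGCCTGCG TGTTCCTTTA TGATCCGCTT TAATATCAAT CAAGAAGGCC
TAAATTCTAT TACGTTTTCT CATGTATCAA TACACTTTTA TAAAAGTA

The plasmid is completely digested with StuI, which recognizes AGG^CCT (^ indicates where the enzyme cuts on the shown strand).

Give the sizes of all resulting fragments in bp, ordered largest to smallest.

StuI sites (AGGCCT) start at positions 20, 104, 152, 196.
StuI cuts after base 3 of each site, so after positions 22, 106, 154, 198.
Circular molecule, 4 cuts → 4 fragments:
  23–106 → 84 bp
  107–154 → 48 bp
  155–198 → 44 bp
  199–248 then 1–22 → 50 + 22 = 72 bp
Sorted largest to smallest: 84, 72, 48, 44 bp.

84, 72, 48, 44 bp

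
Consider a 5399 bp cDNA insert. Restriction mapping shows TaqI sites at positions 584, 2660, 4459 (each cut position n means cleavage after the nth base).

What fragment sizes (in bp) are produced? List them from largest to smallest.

Linear molecule, 3 cuts → 4 fragments:
  584 − 0 = 584 bp
  2660 − 584 = 2076 bp
  4459 − 2660 = 1799 bp
  5399 − 4459 = 940 bp
Sorted largest to smallest: 2076, 1799, 940, 584 bp.

2076, 1799, 940, 584 bp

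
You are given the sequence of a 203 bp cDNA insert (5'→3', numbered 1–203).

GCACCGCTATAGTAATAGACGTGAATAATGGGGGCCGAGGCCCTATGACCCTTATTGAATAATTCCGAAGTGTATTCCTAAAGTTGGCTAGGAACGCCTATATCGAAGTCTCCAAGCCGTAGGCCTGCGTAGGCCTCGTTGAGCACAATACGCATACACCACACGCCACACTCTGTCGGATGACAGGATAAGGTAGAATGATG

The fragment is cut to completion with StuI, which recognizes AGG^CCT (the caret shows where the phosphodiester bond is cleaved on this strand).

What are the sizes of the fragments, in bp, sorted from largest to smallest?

StuI sites (AGGCCT) start at positions 121, 131.
StuI cuts after base 3 of each site, so after positions 123, 133.
Linear molecule, 2 cuts → 3 fragments:
  1–123 → 123 bp
  124–133 → 10 bp
  134–203 → 70 bp
Sorted largest to smallest: 123, 70, 10 bp.

123, 70, 10 bp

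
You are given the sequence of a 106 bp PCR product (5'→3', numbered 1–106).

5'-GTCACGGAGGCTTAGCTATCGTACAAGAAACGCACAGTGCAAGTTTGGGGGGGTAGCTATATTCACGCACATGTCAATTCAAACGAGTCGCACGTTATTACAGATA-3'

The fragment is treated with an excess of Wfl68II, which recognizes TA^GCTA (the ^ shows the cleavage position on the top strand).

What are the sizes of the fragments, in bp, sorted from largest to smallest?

51, 41, 14 bp

Wfl68II sites (TAGCTA) start at positions 13, 54.
Wfl68II cuts after base 2 of each site, so after positions 14, 55.
Linear molecule, 2 cuts → 3 fragments:
  1–14 → 14 bp
  15–55 → 41 bp
  56–106 → 51 bp
Sorted largest to smallest: 51, 41, 14 bp.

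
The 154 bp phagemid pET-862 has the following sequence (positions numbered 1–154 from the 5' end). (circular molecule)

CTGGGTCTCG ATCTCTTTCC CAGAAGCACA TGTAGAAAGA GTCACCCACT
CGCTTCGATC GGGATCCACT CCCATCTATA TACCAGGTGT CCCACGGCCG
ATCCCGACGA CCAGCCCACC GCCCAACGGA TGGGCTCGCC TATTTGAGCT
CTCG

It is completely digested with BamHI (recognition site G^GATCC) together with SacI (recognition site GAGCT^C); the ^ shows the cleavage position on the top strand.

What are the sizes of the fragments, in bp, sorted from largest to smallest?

88, 66 bp

The BamHI site (GGATCC) starts at position 62.
BamHI cuts after the first base of each site, so after position 62.
The SacI site (GAGCTC) starts at position 146.
SacI cuts after base 5 of each site (before the last base), so after position 150.
Combined cut positions: 62, 150.
Circular molecule, 2 cuts → 2 fragments:
  63–150 → 88 bp
  151–154 then 1–62 → 4 + 62 = 66 bp
Sorted largest to smallest: 88, 66 bp.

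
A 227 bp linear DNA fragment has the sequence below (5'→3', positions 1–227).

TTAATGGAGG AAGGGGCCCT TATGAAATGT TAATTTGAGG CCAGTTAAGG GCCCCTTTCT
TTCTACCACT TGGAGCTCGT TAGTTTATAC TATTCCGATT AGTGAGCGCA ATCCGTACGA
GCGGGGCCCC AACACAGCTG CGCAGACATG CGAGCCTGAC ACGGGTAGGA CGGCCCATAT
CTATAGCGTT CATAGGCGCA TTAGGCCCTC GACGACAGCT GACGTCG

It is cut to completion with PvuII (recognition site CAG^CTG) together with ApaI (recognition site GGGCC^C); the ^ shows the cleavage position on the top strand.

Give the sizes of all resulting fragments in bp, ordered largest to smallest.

PvuII sites (CAGCTG) start at positions 135, 216.
PvuII cuts after base 3 of each site, so after positions 137, 218.
ApaI sites (GGGCCC) start at positions 14, 49, 124.
ApaI cuts after base 5 of each site (before the last base), so after positions 18, 53, 128.
Combined cut positions: 18, 53, 128, 137, 218.
Linear molecule, 5 cuts → 6 fragments:
  1–18 → 18 bp
  19–53 → 35 bp
  54–128 → 75 bp
  129–137 → 9 bp
  138–218 → 81 bp
  219–227 → 9 bp
Sorted largest to smallest: 81, 75, 35, 18, 9, 9 bp.

81, 75, 35, 18, 9, 9 bp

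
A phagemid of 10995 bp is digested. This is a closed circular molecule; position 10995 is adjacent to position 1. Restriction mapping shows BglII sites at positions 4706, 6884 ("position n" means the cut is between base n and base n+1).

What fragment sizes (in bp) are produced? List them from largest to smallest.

8817, 2178 bp

Circular molecule, 2 cuts → 2 fragments:
  6884 − 4706 = 2178 bp
  wrap: 10995 − 6884 + 4706 = 8817 bp
Sorted largest to smallest: 8817, 2178 bp.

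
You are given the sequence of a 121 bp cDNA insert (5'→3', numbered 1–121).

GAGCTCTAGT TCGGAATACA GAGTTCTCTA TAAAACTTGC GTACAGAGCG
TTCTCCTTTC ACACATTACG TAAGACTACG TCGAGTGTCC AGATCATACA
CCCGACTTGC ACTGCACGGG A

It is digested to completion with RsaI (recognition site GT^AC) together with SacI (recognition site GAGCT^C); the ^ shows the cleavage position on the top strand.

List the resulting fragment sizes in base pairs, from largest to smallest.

The RsaI site (GTAC) starts at position 41.
RsaI cuts after base 2 of each site, so after position 42.
The SacI site (GAGCTC) starts at position 1.
SacI cuts after base 5 of each site (before the last base), so after position 5.
Combined cut positions: 5, 42.
Linear molecule, 2 cuts → 3 fragments:
  1–5 → 5 bp
  6–42 → 37 bp
  43–121 → 79 bp
Sorted largest to smallest: 79, 37, 5 bp.

79, 37, 5 bp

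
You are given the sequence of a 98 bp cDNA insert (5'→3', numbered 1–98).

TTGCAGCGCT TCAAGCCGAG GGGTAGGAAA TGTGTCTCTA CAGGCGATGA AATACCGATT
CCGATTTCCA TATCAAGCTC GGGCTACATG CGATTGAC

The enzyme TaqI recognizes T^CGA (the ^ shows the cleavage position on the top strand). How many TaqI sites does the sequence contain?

No occurrence of TCGA is present in the sequence.
TaqI does not cut: 0 sites.

0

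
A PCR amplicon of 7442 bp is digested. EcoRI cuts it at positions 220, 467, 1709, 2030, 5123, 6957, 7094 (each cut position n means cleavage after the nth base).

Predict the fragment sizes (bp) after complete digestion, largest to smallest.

3093, 1834, 1242, 348, 321, 247, 220, 137 bp

Linear molecule, 7 cuts → 8 fragments:
  220 − 0 = 220 bp
  467 − 220 = 247 bp
  1709 − 467 = 1242 bp
  2030 − 1709 = 321 bp
  5123 − 2030 = 3093 bp
  6957 − 5123 = 1834 bp
  7094 − 6957 = 137 bp
  7442 − 7094 = 348 bp
Sorted largest to smallest: 3093, 1834, 1242, 348, 321, 247, 220, 137 bp.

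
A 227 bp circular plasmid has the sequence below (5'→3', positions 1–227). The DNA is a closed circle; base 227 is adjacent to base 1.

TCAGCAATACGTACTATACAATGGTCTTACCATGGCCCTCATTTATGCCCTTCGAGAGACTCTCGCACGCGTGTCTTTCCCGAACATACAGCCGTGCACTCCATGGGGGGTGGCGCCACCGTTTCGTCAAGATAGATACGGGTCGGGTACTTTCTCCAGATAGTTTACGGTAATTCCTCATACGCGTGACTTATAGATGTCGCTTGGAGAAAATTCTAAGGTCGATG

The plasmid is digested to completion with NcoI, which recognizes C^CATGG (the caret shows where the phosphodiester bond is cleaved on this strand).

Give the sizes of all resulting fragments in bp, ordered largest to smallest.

156, 71 bp

NcoI sites (CCATGG) start at positions 30, 101.
NcoI cuts after the first base of each site, so after positions 30, 101.
Circular molecule, 2 cuts → 2 fragments:
  31–101 → 71 bp
  102–227 then 1–30 → 126 + 30 = 156 bp
Sorted largest to smallest: 156, 71 bp.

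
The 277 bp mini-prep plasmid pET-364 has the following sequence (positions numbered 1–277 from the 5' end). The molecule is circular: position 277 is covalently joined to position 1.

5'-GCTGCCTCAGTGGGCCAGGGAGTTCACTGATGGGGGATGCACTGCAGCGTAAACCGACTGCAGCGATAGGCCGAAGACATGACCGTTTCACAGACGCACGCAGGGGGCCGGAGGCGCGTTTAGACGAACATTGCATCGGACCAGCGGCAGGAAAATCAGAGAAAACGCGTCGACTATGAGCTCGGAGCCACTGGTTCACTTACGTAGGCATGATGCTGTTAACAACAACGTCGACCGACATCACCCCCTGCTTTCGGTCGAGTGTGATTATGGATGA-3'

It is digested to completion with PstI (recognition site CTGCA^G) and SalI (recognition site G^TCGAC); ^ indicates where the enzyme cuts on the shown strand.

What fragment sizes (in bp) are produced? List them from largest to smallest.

107, 93, 61, 16 bp

PstI sites (CTGCAG) start at positions 42, 58.
PstI cuts after base 5 of each site (before the last base), so after positions 46, 62.
SalI sites (GTCGAC) start at positions 169, 230.
SalI cuts after the first base of each site, so after positions 169, 230.
Combined cut positions: 46, 62, 169, 230.
Circular molecule, 4 cuts → 4 fragments:
  47–62 → 16 bp
  63–169 → 107 bp
  170–230 → 61 bp
  231–277 then 1–46 → 47 + 46 = 93 bp
Sorted largest to smallest: 107, 93, 61, 16 bp.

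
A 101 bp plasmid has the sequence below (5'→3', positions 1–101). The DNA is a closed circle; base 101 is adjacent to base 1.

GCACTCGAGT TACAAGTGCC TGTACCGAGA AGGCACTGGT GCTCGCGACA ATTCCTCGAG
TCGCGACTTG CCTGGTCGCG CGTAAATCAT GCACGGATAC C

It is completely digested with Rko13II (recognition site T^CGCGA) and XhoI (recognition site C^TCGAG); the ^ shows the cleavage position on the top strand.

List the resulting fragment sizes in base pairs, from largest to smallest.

Rko13II sites (TCGCGA) start at positions 43, 61.
Rko13II cuts after the first base of each site, so after positions 43, 61.
XhoI sites (CTCGAG) start at positions 4, 55.
XhoI cuts after the first base of each site, so after positions 4, 55.
Combined cut positions: 4, 43, 55, 61.
Circular molecule, 4 cuts → 4 fragments:
  5–43 → 39 bp
  44–55 → 12 bp
  56–61 → 6 bp
  62–101 then 1–4 → 40 + 4 = 44 bp
Sorted largest to smallest: 44, 39, 12, 6 bp.

44, 39, 12, 6 bp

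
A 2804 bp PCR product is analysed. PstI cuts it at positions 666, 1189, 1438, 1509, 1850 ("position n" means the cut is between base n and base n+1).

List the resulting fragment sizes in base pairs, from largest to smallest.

Linear molecule, 5 cuts → 6 fragments:
  666 − 0 = 666 bp
  1189 − 666 = 523 bp
  1438 − 1189 = 249 bp
  1509 − 1438 = 71 bp
  1850 − 1509 = 341 bp
  2804 − 1850 = 954 bp
Sorted largest to smallest: 954, 666, 523, 341, 249, 71 bp.

954, 666, 523, 341, 249, 71 bp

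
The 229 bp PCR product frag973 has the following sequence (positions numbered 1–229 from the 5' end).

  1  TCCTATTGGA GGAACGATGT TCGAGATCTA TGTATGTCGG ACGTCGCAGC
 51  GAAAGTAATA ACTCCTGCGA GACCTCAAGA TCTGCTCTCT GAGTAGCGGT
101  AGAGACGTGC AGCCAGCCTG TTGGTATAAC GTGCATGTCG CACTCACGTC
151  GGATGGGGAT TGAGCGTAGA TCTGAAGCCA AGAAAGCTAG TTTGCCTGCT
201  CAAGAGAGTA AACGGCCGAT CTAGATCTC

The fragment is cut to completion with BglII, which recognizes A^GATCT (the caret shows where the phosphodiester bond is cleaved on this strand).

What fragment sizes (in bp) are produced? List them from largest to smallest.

BglII sites (AGATCT) start at positions 24, 78, 168, 223.
BglII cuts after the first base of each site, so after positions 24, 78, 168, 223.
Linear molecule, 4 cuts → 5 fragments:
  1–24 → 24 bp
  25–78 → 54 bp
  79–168 → 90 bp
  169–223 → 55 bp
  224–229 → 6 bp
Sorted largest to smallest: 90, 55, 54, 24, 6 bp.

90, 55, 54, 24, 6 bp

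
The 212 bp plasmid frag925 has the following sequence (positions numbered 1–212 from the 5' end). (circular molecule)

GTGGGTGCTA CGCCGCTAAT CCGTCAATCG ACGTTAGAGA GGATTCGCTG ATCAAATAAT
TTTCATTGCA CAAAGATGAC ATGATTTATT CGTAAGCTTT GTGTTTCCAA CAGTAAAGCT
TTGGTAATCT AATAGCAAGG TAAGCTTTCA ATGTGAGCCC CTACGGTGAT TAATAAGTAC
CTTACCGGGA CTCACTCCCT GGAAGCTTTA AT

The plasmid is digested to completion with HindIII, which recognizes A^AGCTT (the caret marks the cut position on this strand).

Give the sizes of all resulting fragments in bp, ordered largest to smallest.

HindIII sites (AAGCTT) start at positions 94, 116, 142, 203.
HindIII cuts after the first base of each site, so after positions 94, 116, 142, 203.
Circular molecule, 4 cuts → 4 fragments:
  95–116 → 22 bp
  117–142 → 26 bp
  143–203 → 61 bp
  204–212 then 1–94 → 9 + 94 = 103 bp
Sorted largest to smallest: 103, 61, 26, 22 bp.

103, 61, 26, 22 bp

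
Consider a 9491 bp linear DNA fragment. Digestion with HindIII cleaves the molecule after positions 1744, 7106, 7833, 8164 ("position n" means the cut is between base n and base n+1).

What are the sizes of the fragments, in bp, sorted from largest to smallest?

Linear molecule, 4 cuts → 5 fragments:
  1744 − 0 = 1744 bp
  7106 − 1744 = 5362 bp
  7833 − 7106 = 727 bp
  8164 − 7833 = 331 bp
  9491 − 8164 = 1327 bp
Sorted largest to smallest: 5362, 1744, 1327, 727, 331 bp.

5362, 1744, 1327, 727, 331 bp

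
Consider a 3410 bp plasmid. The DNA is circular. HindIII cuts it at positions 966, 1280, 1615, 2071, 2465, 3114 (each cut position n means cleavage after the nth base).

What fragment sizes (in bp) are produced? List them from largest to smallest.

Circular molecule, 6 cuts → 6 fragments:
  1280 − 966 = 314 bp
  1615 − 1280 = 335 bp
  2071 − 1615 = 456 bp
  2465 − 2071 = 394 bp
  3114 − 2465 = 649 bp
  wrap: 3410 − 3114 + 966 = 1262 bp
Sorted largest to smallest: 1262, 649, 456, 394, 335, 314 bp.

1262, 649, 456, 394, 335, 314 bp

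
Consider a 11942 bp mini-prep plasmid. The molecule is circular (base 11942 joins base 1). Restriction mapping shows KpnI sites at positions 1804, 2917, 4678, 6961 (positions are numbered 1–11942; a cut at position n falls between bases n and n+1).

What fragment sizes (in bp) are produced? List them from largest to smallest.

6785, 2283, 1761, 1113 bp

Circular molecule, 4 cuts → 4 fragments:
  2917 − 1804 = 1113 bp
  4678 − 2917 = 1761 bp
  6961 − 4678 = 2283 bp
  wrap: 11942 − 6961 + 1804 = 6785 bp
Sorted largest to smallest: 6785, 2283, 1761, 1113 bp.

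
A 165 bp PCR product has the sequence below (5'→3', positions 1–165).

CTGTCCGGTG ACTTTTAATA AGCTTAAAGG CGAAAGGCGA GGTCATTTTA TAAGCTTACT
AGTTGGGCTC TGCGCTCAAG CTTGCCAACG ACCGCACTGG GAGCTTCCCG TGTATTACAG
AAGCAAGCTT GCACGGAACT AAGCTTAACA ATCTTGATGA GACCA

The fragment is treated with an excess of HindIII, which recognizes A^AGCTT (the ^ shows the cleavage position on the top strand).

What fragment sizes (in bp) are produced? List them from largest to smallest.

HindIII sites (AAGCTT) start at positions 20, 52, 78, 125, 141.
HindIII cuts after the first base of each site, so after positions 20, 52, 78, 125, 141.
Linear molecule, 5 cuts → 6 fragments:
  1–20 → 20 bp
  21–52 → 32 bp
  53–78 → 26 bp
  79–125 → 47 bp
  126–141 → 16 bp
  142–165 → 24 bp
Sorted largest to smallest: 47, 32, 26, 24, 20, 16 bp.

47, 32, 26, 24, 20, 16 bp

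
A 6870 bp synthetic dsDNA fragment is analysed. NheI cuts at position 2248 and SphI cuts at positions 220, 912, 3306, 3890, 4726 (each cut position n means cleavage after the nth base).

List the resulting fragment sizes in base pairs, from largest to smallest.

Combined cut positions (sorted): 220, 912, 2248, 3306, 3890, 4726.
Linear molecule, 6 cuts → 7 fragments:
  220 − 0 = 220 bp
  912 − 220 = 692 bp
  2248 − 912 = 1336 bp
  3306 − 2248 = 1058 bp
  3890 − 3306 = 584 bp
  4726 − 3890 = 836 bp
  6870 − 4726 = 2144 bp
Sorted largest to smallest: 2144, 1336, 1058, 836, 692, 584, 220 bp.

2144, 1336, 1058, 836, 692, 584, 220 bp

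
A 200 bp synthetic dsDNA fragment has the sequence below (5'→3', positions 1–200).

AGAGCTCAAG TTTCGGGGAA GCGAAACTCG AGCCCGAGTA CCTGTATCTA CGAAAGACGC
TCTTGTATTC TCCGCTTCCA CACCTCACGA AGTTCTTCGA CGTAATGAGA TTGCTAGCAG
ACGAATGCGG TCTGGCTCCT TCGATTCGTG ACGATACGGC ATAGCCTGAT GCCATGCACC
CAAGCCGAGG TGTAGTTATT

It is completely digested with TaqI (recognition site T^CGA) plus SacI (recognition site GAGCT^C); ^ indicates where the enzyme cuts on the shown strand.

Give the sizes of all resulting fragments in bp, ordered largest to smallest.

TaqI sites (TCGA) start at positions 28, 97, 141.
TaqI cuts after the first base of each site, so after positions 28, 97, 141.
The SacI site (GAGCTC) starts at position 2.
SacI cuts after base 5 of each site (before the last base), so after position 6.
Combined cut positions: 6, 28, 97, 141.
Linear molecule, 4 cuts → 5 fragments:
  1–6 → 6 bp
  7–28 → 22 bp
  29–97 → 69 bp
  98–141 → 44 bp
  142–200 → 59 bp
Sorted largest to smallest: 69, 59, 44, 22, 6 bp.

69, 59, 44, 22, 6 bp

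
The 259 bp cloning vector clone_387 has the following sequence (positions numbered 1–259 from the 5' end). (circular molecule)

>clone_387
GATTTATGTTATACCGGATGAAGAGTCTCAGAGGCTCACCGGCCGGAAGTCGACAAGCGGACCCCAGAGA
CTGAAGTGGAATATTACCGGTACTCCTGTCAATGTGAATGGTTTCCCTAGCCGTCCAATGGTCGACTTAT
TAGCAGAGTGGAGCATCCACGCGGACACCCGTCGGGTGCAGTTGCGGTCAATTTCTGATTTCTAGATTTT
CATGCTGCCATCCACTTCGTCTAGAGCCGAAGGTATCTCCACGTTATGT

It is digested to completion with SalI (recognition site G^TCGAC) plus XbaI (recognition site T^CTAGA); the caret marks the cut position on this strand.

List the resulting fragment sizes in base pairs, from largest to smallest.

82, 78, 70, 29 bp

SalI sites (GTCGAC) start at positions 49, 131.
SalI cuts after the first base of each site, so after positions 49, 131.
XbaI sites (TCTAGA) start at positions 201, 230.
XbaI cuts after the first base of each site, so after positions 201, 230.
Combined cut positions: 49, 131, 201, 230.
Circular molecule, 4 cuts → 4 fragments:
  50–131 → 82 bp
  132–201 → 70 bp
  202–230 → 29 bp
  231–259 then 1–49 → 29 + 49 = 78 bp
Sorted largest to smallest: 82, 78, 70, 29 bp.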